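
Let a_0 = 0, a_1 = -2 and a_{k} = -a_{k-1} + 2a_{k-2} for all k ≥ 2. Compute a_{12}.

2730

The ordinary generating function has denominator 1 + z - 2z^2.
Iterating the recurrence: a_0,…,a_{12} = 0, -2, 2, -6, 10, -22, 42, -86, 170, -342, 682, -1366, 2730.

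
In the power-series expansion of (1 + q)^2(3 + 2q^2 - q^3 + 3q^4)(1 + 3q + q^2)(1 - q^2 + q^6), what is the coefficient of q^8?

(1 + q)^2 has coefficients 1,2,1 for degrees 0…2.
(3 + 2q^2 - q^3 + 3q^4) has coefficients 3,0,2,-1,3,0,0,0,0 for degrees 0…8.
Multiplying by (1 + 3q + q^2) gives running coefficients 3,9,5,5,2,8,3,0,0 for degrees 0…8.
Finally multiplying by (1 - q^2 + q^6), the product of all factors after the first has coefficients 3,9,2,-4,-3,3,4,1,2 for degrees 0…8.
[q^8] = 1·2 + 2·1 + 1·4 = 8.

8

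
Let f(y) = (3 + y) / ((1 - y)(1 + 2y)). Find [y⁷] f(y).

-212

The denominator gives the recurrence a_n = −a_(n−1) + 2a_(n−2) for n ≥ 3; the numerator fixes a_0 = 3, a_1 = -2, a_2 = 8.
Iterating: 3, -2, 8, -12, 28, -52, 108, -212, so a_7 = -212.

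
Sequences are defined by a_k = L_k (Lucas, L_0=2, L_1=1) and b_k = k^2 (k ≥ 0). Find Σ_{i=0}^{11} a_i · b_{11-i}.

This is [x^11] in the product of the two ordinary generating functions.
Σ = 2·121 + 1·100 + 3·81 + 4·64 + 7·49 + 11·36 + 18·25 + 29·16 + 47·9 + 76·4 + 123·1 + 199·0 = 3344.

3344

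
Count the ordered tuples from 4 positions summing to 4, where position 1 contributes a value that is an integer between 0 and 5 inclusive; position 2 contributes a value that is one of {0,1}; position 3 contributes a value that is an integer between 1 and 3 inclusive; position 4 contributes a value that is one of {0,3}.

The generating function for the choices is (1 + q + q^2 + q^3 + q^4 + q^5)·(1 + q)·(q + q^2 + q^3)·(1 + q^3); the count is [q^4].
(1 + q + q^2 + q^3 + q^4 + q^5) has coefficients 1,1,1,1,1 for degrees 0…4.
(1 + q) has coefficients 1,1,0,0,0 for degrees 0…4.
Multiplying by (q + q^2 + q^3) gives running coefficients 0,1,2,2,1 for degrees 0…4.
Finally multiplying by (1 + q^3), the product of all factors after the first has coefficients 0,1,2,2,2 for degrees 0…4.
[q^4] = 1·2 + 1·2 + 1·2 + 1·1 + 1·0 = 7.

7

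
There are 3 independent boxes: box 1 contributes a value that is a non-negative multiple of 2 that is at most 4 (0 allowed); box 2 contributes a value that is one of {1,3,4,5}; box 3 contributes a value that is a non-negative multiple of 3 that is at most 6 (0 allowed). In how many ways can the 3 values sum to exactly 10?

The generating function for the choices is (1 + y^2 + y^4)·(y + y^3 + y^4 + y^5)·(1 + y^3 + y^6); the count is [y^10].
(1 + y^2 + y^4) has coefficients 1,0,1,0,1 for degrees 0…4.
(y + y^3 + y^4 + y^5) has coefficients 0,1,0,1,1,1,0,0,0,0,0 for degrees 0…10.
Finally multiplying by (1 + y^3 + y^6), the product of all factors after the first has coefficients 0,1,0,1,2,1,1,2,1,1,1 for degrees 0…10.
[y^10] = 1·1 + 1·1 + 1·1 = 3.

3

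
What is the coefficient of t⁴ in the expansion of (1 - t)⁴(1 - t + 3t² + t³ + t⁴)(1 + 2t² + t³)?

41

(1 - t)⁴ has coefficients 1,-4,6,-4,1 for degrees 0…4.
(1 - t + 3t² + t³ + t⁴) has coefficients 1,-1,3,1,1 for degrees 0…4.
Finally multiplying by (1 + 2t² + t³), the product of all factors after the first has coefficients 1,-1,5,0,6 for degrees 0…4.
[t⁴] = 1·6 − 4·0 + 6·5 − 4·(-1) + 1·1 = 41.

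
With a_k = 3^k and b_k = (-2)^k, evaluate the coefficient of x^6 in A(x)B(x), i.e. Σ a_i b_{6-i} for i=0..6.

The convolution is the t^6 coefficient of A(t)B(t).
Σ = 1·64 + 3·(-32) + 9·16 + 27·(-8) + 81·4 + 243·(-2) + 729·1 = 463.

463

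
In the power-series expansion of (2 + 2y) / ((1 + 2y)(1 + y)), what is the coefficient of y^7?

-256

The denominator gives the recurrence a_n = −3a_(n−1) − 2a_(n−2) for n ≥ 2; the numerator fixes a_0 = 2, a_1 = -4.
Iterating: 2, -4, 8, -16, 32, -64, 128, -256, so a_7 = -256.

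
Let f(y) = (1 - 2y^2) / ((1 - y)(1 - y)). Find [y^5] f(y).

-2

The denominator gives the recurrence a_n = 2a_(n−1) − a_(n−2) for n ≥ 3; the numerator fixes a_0 = 1, a_1 = 2, a_2 = 1.
Iterating: 1, 2, 1, 0, -1, -2, so a_5 = -2.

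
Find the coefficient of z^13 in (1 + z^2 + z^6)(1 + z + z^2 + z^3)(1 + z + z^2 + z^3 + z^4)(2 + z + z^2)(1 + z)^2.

44

(1 + z^2 + z^6) has coefficients 1,0,1,0,0,0,1 for degrees 0…6.
(1 + z + z^2 + z^3) has coefficients 1,1,1,1,0,0,0,0,0,0,0,0,0,0 for degrees 0…13.
Multiplying by (1 + z + z^2 + z^3 + z^4) gives running coefficients 1,2,3,4,4,3,2,1,0,0,0,0,0,0 for degrees 0…13.
Multiplying by (2 + z + z^2) gives running coefficients 2,5,9,13,15,14,11,7,3,1,0,0,0,0 for degrees 0…13.
Finally multiplying by (1 + z)^2, the product of all factors after the first has coefficients 2,9,21,36,50,57,54,43,28,14,5,1,0,0 for degrees 0…13.
[z^13] = 1·0 + 1·1 + 1·43 = 44.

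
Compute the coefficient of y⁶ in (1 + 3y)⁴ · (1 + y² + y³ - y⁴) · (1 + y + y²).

(1 + 3y)⁴ has coefficients 1,12,54,108,81 for degrees 0…4.
(1 + y² + y³ - y⁴) has coefficients 1,0,1,1,-1,0,0 for degrees 0…6.
Finally multiplying by (1 + y + y²), the product of all factors after the first has coefficients 1,1,2,2,1,0,-1 for degrees 0…6.
[y⁶] = 1·(-1) + 12·0 + 54·1 + 108·2 + 81·2 = 431.

431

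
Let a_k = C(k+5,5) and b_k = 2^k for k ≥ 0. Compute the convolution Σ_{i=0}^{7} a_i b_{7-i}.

5812

The convolution is the t^7 coefficient of A(t)B(t).
Σ = 1·128 + 6·64 + 21·32 + 56·16 + 126·8 + 252·4 + 462·2 + 792·1 = 5812.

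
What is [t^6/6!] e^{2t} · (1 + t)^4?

8992

The EGF product rule gives c_6 = Σ_{k_1+k_2=6} C(6; k_1,k_2) · ∏ g_i(k_i), where e^{2t} gives (2)^k; (1+t)^4 gives the falling factorial (4)_k.
g_1(k) for k = 0…6: 1, 2, 4, 8, 16, 32, 64.
g_2(k) for k = 0…6: 1, 4, 12, 24, 24, 0, 0.
c_6 = Σ_k C(6,k)·g_1(k)·g_2(6−k) = 15·4·24 + 20·8·24 + 15·16·12 + 6·32·4 + 1·64·1 = 1440 + 3840 + 2880 + 768 + 64 = 8992.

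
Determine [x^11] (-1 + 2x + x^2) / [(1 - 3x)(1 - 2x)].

The denominator gives the recurrence a_n = 5a_(n−1) − 6a_(n−2) for n ≥ 3; the numerator fixes a_0 = -1, a_1 = -3, a_2 = -8.
Iterating: -1, -3, -8, -22, -62, -178, -518, -1522, -4502, -13378, -39878, -119122, so a_11 = -119122.

-119122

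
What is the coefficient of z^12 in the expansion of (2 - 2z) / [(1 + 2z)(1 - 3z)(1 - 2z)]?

Partial fractions give a closed form: a_n = (3/5)·(-2)^n + (12/5)·3^n + (-1)·2^n.
At n = 12: a_12 = 1273820.

1273820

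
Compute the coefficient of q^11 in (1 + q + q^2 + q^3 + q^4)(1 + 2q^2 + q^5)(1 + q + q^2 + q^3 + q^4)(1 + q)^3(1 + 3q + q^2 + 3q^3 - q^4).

(1 + q + q^2 + q^3 + q^4) has coefficients 1,1,1,1,1 for degrees 0…4.
(1 + 2q^2 + q^5) has coefficients 1,0,2,0,0,1,0,0,0,0,0,0 for degrees 0…11.
Multiplying by (1 + q + q^2 + q^3 + q^4) gives running coefficients 1,1,3,3,3,3,3,1,1,1,0,0 for degrees 0…11.
Multiplying by (1 + q)^3 gives running coefficients 1,4,9,16,22,24,24,22,16,10,7,4 for degrees 0…11.
Finally multiplying by (1 + 3q + q^2 + 3q^3 - q^4), the product of all factors after the first has coefficients 1,7,22,50,90,129,157,168,156,128,95,61 for degrees 0…11.
[q^11] = 1·61 + 1·95 + 1·128 + 1·156 + 1·168 = 608.

608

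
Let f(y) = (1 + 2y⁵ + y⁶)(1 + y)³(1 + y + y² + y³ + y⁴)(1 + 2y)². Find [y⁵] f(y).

(1 + 2y⁵ + y⁶) has coefficients 1,0,0,0,0,2 for degrees 0…5.
(1 + y)³ has coefficients 1,3,3,1,0,0 for degrees 0…5.
Multiplying by (1 + y + y² + y³ + y⁴) gives running coefficients 1,4,7,8,8,7 for degrees 0…5.
Finally multiplying by (1 + 2y)², the product of all factors after the first has coefficients 1,8,27,52,68,71 for degrees 0…5.
[y⁵] = 1·71 + 2·1 = 73.

73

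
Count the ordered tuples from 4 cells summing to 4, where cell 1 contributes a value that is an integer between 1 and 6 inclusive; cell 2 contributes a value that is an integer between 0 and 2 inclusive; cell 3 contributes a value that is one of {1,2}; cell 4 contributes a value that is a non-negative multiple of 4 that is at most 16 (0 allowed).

The generating function for the choices is (y + y^2 + y^3 + y^4 + y^5 + y^6)·(1 + y + y^2)·(y + y^2)·(1 + y^4 + y^8 + y^12 + y^16); the count is [y^4].
(y + y^2 + y^3 + y^4 + y^5 + y^6) has coefficients 0,1,1,1,1 for degrees 0…4.
(1 + y + y^2) has coefficients 1,1,1,0,0 for degrees 0…4.
Multiplying by (y + y^2) gives running coefficients 0,1,2,2,1 for degrees 0…4.
Finally multiplying by (1 + y^4 + y^8 + y^12 + y^16), the product of all factors after the first has coefficients 0,1,2,2,1 for degrees 0…4.
[y^4] = 1·2 + 1·2 + 1·1 + 1·0 = 5.

5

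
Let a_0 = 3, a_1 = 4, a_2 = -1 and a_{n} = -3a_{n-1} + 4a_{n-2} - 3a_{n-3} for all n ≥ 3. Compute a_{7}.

3133

The ordinary generating function has denominator 1 + 3q - 4q^2 + 3q^3.
Iterating the recurrence: a_0,…,a_{7} = 3, 4, -1, 10, -46, 181, -757, 3133.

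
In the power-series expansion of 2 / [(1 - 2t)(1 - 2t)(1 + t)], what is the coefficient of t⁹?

7054

The denominator gives the recurrence a_n = 3a_(n−1) − 4a_(n−3) for n ≥ 3; the numerator fixes a_0 = 2, a_1 = 6, a_2 = 18.
Iterating: 2, 6, 18, 46, 114, 270, 626, 1422, 3186, 7054, so a_9 = 7054.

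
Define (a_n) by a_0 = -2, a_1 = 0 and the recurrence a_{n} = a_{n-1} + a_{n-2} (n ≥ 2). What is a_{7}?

-16

The ordinary generating function has denominator 1 - x - x^2.
Iterating the recurrence: a_0,…,a_{7} = -2, 0, -2, -2, -4, -6, -10, -16.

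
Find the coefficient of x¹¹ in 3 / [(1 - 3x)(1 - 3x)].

The denominator gives the recurrence a_n = 6a_(n−1) − 9a_(n−2) for n ≥ 2; the numerator fixes a_0 = 3, a_1 = 18.
Iterating: 3, 18, 81, 324, 1215, 4374, 15309, 52488, 177147, 590490, 1948617, 6377292, so a_11 = 6377292.

6377292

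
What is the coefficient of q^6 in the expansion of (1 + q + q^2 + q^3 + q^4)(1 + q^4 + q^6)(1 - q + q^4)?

(1 + q + q^2 + q^3 + q^4) has coefficients 1,1,1,1,1 for degrees 0…4.
(1 + q^4 + q^6) has coefficients 1,0,0,0,1,0,1 for degrees 0…6.
Finally multiplying by (1 - q + q^4), the product of all factors after the first has coefficients 1,-1,0,0,2,-1,1 for degrees 0…6.
[q^6] = 1·1 + 1·(-1) + 1·2 + 1·0 + 1·0 = 2.

2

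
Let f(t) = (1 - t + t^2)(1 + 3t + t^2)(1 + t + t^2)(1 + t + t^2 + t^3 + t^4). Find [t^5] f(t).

13

(1 - t + t^2) has coefficients 1,-1,1 for degrees 0…2.
(1 + 3t + t^2) has coefficients 1,3,1,0,0,0 for degrees 0…5.
Multiplying by (1 + t + t^2) gives running coefficients 1,4,5,4,1,0 for degrees 0…5.
Finally multiplying by (1 + t + t^2 + t^3 + t^4), the product of all factors after the first has coefficients 1,5,10,14,15,14 for degrees 0…5.
[t^5] = 1·14 − 1·15 + 1·14 = 13.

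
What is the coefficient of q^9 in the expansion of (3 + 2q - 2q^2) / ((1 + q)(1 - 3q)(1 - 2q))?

The denominator gives the recurrence a_n = 4a_(n−1) − a_(n−2) − 6a_(n−3) for n ≥ 3; the numerator fixes a_0 = 3, a_1 = 14, a_2 = 51.
Iterating: 3, 14, 51, 172, 553, 1734, 5351, 16352, 49653, 150154, so a_9 = 150154.

150154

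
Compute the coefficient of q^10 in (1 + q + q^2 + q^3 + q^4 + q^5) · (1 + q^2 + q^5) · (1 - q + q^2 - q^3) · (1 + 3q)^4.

(1 + q + q^2 + q^3 + q^4 + q^5) has coefficients 1,1,1,1,1,1 for degrees 0…5.
(1 + q^2 + q^5) has coefficients 1,0,1,0,0,1,0,0,0,0,0 for degrees 0…10.
Multiplying by (1 - q + q^2 - q^3) gives running coefficients 1,-1,2,-2,1,0,-1,1,-1,0,0 for degrees 0…10.
Finally multiplying by (1 + 3q)^4, the product of all factors after the first has coefficients 1,11,44,76,58,39,-1,-65,38,-66,-27 for degrees 0…10.
[q^10] = 1·(-27) + 1·(-66) + 1·38 + 1·(-65) + 1·(-1) + 1·39 = -82.

-82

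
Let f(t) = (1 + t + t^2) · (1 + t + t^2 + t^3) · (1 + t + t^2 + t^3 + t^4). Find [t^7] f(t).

(1 + t + t^2) has coefficients 1,1,1 for degrees 0…2.
(1 + t + t^2 + t^3) has coefficients 1,1,1,1,0,0,0,0 for degrees 0…7.
Finally multiplying by (1 + t + t^2 + t^3 + t^4), the product of all factors after the first has coefficients 1,2,3,4,4,3,2,1 for degrees 0…7.
[t^7] = 1·1 + 1·2 + 1·3 = 6.

6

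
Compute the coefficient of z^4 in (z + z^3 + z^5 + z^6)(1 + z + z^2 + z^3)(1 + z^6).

(z + z^3 + z^5 + z^6) has coefficients 0,1,0,1,0 for degrees 0…4.
(1 + z + z^2 + z^3) has coefficients 1,1,1,1,0 for degrees 0…4.
Finally multiplying by (1 + z^6), the product of all factors after the first has coefficients 1,1,1,1,0 for degrees 0…4.
[z^4] = 1·1 + 1·1 = 2.

2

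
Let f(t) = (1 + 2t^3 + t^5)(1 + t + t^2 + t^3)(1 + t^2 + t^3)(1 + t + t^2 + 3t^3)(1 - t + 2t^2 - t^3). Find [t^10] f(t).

(1 + 2t^3 + t^5) has coefficients 1,0,0,2,0,1 for degrees 0…5.
(1 + t + t^2 + t^3) has coefficients 1,1,1,1,0,0,0,0,0,0,0 for degrees 0…10.
Multiplying by (1 + t^2 + t^3) gives running coefficients 1,1,2,3,2,2,1,0,0,0,0 for degrees 0…10.
Multiplying by (1 + t + t^2 + 3t^3) gives running coefficients 1,2,4,9,10,13,14,9,7,3,0 for degrees 0…10.
Finally multiplying by (1 - t + 2t^2 - t^3), the product of all factors after the first has coefficients 1,1,4,8,7,17,12,11,13,0,2 for degrees 0…10.
[t^10] = 1·2 + 2·11 + 1·17 = 41.

41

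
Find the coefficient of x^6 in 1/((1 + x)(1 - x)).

The denominator gives the recurrence a_n = a_(n−2) for n ≥ 2; the numerator fixes a_0 = 1, a_1 = 0.
Iterating: 1, 0, 1, 0, 1, 0, 1, so a_6 = 1.

1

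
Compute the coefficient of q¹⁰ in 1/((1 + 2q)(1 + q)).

Partial fractions give a closed form: a_n = (2)·(-2)^n + (-1)·(-1)^n.
At n = 10: a_10 = 2047.

2047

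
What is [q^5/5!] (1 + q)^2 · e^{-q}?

-11

The EGF product rule gives c_5 = Σ_{k_1+k_2=5} C(5; k_1,k_2) · ∏ g_i(k_i), where (1+q)^2 gives the falling factorial (2)_k; e^{-q} gives (-1)^k.
g_1(k) for k = 0…5: 1, 2, 2, 0, 0, 0.
g_2(k) for k = 0…5: 1, -1, 1, -1, 1, -1.
c_5 = Σ_k C(5,k)·g_1(k)·g_2(5−k) = 1·1·(-1) + 5·2·1 + 10·2·(-1) = −1 + 10 − 20 = -11.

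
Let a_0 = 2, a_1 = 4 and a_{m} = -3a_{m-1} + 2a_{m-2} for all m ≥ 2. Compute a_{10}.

-229136

The ordinary generating function has denominator 1 + 3z - 2z^2.
Iterating the recurrence: a_0,…,a_{10} = 2, 4, -8, 32, -112, 400, -1424, 5072, -18064, 64336, -229136.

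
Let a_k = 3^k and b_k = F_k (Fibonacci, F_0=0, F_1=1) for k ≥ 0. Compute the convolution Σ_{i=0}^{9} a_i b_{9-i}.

The convolution is the x^9 coefficient of A(x)B(x).
Σ = 1·34 + 3·21 + 9·13 + 27·8 + 81·5 + 243·3 + 729·2 + 2187·1 + 6561·1 + 19683·0 = 11770.

11770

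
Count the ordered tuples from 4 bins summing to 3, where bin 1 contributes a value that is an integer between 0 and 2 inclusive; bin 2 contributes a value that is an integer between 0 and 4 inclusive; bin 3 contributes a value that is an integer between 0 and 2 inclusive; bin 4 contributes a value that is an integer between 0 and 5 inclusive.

The generating function for the choices is (1 + z + z^2)·(1 + z + z^2 + z^3 + z^4)·(1 + z + z^2)·(1 + z + z^2 + z^3 + z^4 + z^5); the count is [z^3].
(1 + z + z^2) has coefficients 1,1,1 for degrees 0…2.
(1 + z + z^2 + z^3 + z^4) has coefficients 1,1,1,1 for degrees 0…3.
Multiplying by (1 + z + z^2) gives running coefficients 1,2,3,3 for degrees 0…3.
Finally multiplying by (1 + z + z^2 + z^3 + z^4 + z^5), the product of all factors after the first has coefficients 1,3,6,9 for degrees 0…3.
[z^3] = 1·9 + 1·6 + 1·3 = 18.

18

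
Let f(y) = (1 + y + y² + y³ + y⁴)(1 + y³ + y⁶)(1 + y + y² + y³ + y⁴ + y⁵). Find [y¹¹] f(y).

7

(1 + y + y² + y³ + y⁴) has coefficients 1,1,1,1,1 for degrees 0…4.
(1 + y³ + y⁶) has coefficients 1,0,0,1,0,0,1,0,0,0,0,0 for degrees 0…11.
Finally multiplying by (1 + y + y² + y³ + y⁴ + y⁵), the product of all factors after the first has coefficients 1,1,1,2,2,2,2,2,2,1,1,1 for degrees 0…11.
[y¹¹] = 1·1 + 1·1 + 1·1 + 1·2 + 1·2 = 7.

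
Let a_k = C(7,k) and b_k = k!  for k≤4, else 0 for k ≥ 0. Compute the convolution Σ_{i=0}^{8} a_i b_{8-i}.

The convolution is the x^8 coefficient of A(x)B(x).
Σ = 1·0 + 7·0 + 21·0 + 35·0 + 35·24 + 21·6 + 7·2 + 1·1 + 0·1 = 981.

981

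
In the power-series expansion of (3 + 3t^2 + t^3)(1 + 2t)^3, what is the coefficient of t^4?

42

(3 + 3t^2 + t^3) has coefficients 3,0,3,1 for degrees 0…3.
(1 + 2t)^3 has coefficients 1,6,12,8,0 for degrees 0…4.
[t^4] = 3·0 + 3·12 + 1·6 = 42.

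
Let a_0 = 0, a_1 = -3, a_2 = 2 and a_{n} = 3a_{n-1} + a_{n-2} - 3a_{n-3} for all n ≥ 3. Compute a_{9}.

4917

The ordinary generating function has denominator 1 - 3x - x^2 + 3x^3.
Iterating the recurrence: a_0,…,a_{9} = 0, -3, 2, 3, 20, 57, 182, 543, 1640, 4917.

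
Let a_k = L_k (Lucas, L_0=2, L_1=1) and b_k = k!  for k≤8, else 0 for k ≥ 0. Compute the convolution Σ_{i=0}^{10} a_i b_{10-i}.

The convolution is the x^10 coefficient of A(x)B(x).
Σ = 2·0 + 1·0 + 3·40320 + 4·5040 + 7·720 + 11·120 + 18·24 + 29·6 + 47·2 + 76·1 + 123·1 = 148379.

148379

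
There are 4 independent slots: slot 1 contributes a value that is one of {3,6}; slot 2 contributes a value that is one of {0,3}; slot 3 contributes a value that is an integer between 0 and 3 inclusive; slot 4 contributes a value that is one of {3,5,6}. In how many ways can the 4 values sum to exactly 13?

5

The generating function for the choices is (t^3 + t^6)·(1 + t^3)·(1 + t + t^2 + t^3)·(t^3 + t^5 + t^6); the count is [t^13].
(t^3 + t^6) has coefficients 0,0,0,1,0,0,1 for degrees 0…6.
(1 + t^3) has coefficients 1,0,0,1,0,0,0,0,0,0,0,0,0,0 for degrees 0…13.
Multiplying by (1 + t + t^2 + t^3) gives running coefficients 1,1,1,2,1,1,1,0,0,0,0,0,0,0 for degrees 0…13.
Finally multiplying by (t^3 + t^5 + t^6), the product of all factors after the first has coefficients 0,0,0,1,1,2,4,3,4,4,2,2,1,0 for degrees 0…13.
[t^13] = 1·2 + 1·3 = 5.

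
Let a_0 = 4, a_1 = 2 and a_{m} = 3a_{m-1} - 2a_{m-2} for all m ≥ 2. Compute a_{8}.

The ordinary generating function has denominator 1 - 3q + 2q^2.
Iterating the recurrence: a_0,…,a_{8} = 4, 2, -2, -10, -26, -58, -122, -250, -506.

-506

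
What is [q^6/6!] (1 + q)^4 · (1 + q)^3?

The EGF product rule gives c_6 = Σ_{k_1+k_2=6} C(6; k_1,k_2) · ∏ g_i(k_i), where (1+q)^4 gives the falling factorial (4)_k; (1+q)^3 gives the falling factorial (3)_k.
g_1(k) for k = 0…6: 1, 4, 12, 24, 24, 0, 0.
g_2(k) for k = 0…6: 1, 3, 6, 6, 0, 0, 0.
c_6 = Σ_k C(6,k)·g_1(k)·g_2(6−k) = 20·24·6 + 15·24·6 = 2880 + 2160 = 5040.

5040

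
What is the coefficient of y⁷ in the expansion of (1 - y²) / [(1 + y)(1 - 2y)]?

64

The denominator gives the recurrence a_n = a_(n−1) + 2a_(n−2) for n ≥ 3; the numerator fixes a_0 = 1, a_1 = 1, a_2 = 2.
Iterating: 1, 1, 2, 4, 8, 16, 32, 64, so a_7 = 64.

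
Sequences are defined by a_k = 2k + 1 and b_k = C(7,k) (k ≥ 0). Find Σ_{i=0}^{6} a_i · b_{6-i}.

769

Write out a_i and b_{6-i} for i = 0,…,6 and sum the products.
Σ = 1·7 + 3·21 + 5·35 + 7·35 + 9·21 + 11·7 + 13·1 = 769.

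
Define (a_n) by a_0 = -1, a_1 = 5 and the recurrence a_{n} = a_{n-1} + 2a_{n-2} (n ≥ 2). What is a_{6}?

83

The ordinary generating function has denominator 1 - y - 2y^2.
Iterating the recurrence: a_0,…,a_{6} = -1, 5, 3, 13, 19, 45, 83.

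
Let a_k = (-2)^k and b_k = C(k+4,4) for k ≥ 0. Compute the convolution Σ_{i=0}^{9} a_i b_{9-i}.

The convolution is the x^9 coefficient of A(x)B(x).
Σ = 1·715 − 2·495 + 4·330 − 8·210 + 16·126 − 32·70 + 64·35 − 128·15 + 256·5 − 512·1 = 229.

229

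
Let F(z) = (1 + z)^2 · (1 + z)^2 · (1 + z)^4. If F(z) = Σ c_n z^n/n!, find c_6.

20160

The EGF product rule gives c_6 = Σ_{k_1+k_2+k_3=6} C(6; k_1,k_2,k_3) · ∏ g_i(k_i), where (1+z)^2 gives the falling factorial (2)_k; (1+z)^2 gives the falling factorial (2)_k; (1+z)^4 gives the falling factorial (4)_k.
g_1(k) for k = 0…6: 1, 2, 2, 0, 0, 0, 0.
g_2(k) for k = 0…6: 1, 2, 2, 0, 0, 0, 0.
g_3(k) for k = 0…6: 1, 4, 12, 24, 24, 0, 0.
First combine the last two factors: h(k) = Σ_j C(k,j)·g_2(j)·g_3(k−j) for k = 0…6: 1, 6, 30, 120, 360, 720, 720.
c_6 = Σ_k C(6,k)·g_1(k)·h(6−k) = 1·1·720 + 6·2·720 + 15·2·360 = 720 + 8640 + 10800 = 20160.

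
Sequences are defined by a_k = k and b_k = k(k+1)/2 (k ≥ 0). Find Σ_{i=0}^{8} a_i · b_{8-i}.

This is [x^8] in the product of the two ordinary generating functions.
Σ = 0·36 + 1·28 + 2·21 + 3·15 + 4·10 + 5·6 + 6·3 + 7·1 + 8·0 = 210.

210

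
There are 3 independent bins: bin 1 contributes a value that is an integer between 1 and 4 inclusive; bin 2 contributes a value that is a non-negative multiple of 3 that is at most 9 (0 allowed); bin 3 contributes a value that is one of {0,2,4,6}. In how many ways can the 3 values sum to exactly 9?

5

The generating function for the choices is (q + q^2 + q^3 + q^4)·(1 + q^3 + q^6 + q^9)·(1 + q^2 + q^4 + q^6); the count is [q^9].
(q + q^2 + q^3 + q^4) has coefficients 0,1,1,1,1 for degrees 0…4.
(1 + q^3 + q^6 + q^9) has coefficients 1,0,0,1,0,0,1,0,0,1 for degrees 0…9.
Finally multiplying by (1 + q^2 + q^4 + q^6), the product of all factors after the first has coefficients 1,0,1,1,1,1,2,1,1,2 for degrees 0…9.
[q^9] = 1·1 + 1·1 + 1·2 + 1·1 = 5.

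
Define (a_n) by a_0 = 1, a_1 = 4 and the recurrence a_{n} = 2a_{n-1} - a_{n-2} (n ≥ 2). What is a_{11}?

The ordinary generating function has denominator 1 - 2y + y^2.
Iterating the recurrence: a_0,…,a_{11} = 1, 4, 7, 10, 13, 16, 19, 22, 25, 28, 31, 34.

34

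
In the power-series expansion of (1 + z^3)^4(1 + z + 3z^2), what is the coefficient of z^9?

(1 + z^3)^4 has coefficients 1,0,0,4,0,0,6,0,0,4 for degrees 0…9.
(1 + z + 3z^2) has coefficients 1,1,3,0,0,0,0,0,0,0 for degrees 0…9.
[z^9] = 1·0 + 4·0 + 6·0 + 4·1 = 4.

4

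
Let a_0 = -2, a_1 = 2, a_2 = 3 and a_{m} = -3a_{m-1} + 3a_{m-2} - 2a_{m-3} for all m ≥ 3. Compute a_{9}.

-1883

The ordinary generating function has denominator 1 + 3y - 3y^2 + 2y^3.
Iterating the recurrence: a_0,…,a_{9} = -2, 2, 3, 1, 2, -9, 31, -124, 483, -1883.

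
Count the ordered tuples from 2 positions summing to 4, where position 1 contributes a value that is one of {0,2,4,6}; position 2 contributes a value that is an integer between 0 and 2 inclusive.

2

The generating function for the choices is (1 + z^2 + z^4 + z^6)·(1 + z + z^2); the count is [z^4].
(1 + z^2 + z^4 + z^6) has coefficients 1,0,1,0,1 for degrees 0…4.
(1 + z + z^2) has coefficients 1,1,1,0,0 for degrees 0…4.
[z^4] = 1·0 + 1·1 + 1·1 = 2.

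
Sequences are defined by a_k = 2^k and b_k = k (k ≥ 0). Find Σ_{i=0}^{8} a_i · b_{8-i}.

This is [x^8] in the product of the two ordinary generating functions.
Σ = 1·8 + 2·7 + 4·6 + 8·5 + 16·4 + 32·3 + 64·2 + 128·1 + 256·0 = 502.

502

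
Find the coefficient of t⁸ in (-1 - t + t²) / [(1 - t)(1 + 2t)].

The denominator gives the recurrence a_n = −a_(n−1) + 2a_(n−2) for n ≥ 3; the numerator fixes a_0 = -1, a_1 = 0, a_2 = -1.
Iterating: -1, 0, -1, 1, -3, 5, -11, 21, -43, so a_8 = -43.

-43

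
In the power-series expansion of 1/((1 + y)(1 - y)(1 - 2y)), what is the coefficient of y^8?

The denominator gives the recurrence a_n = 2a_(n−1) + a_(n−2) − 2a_(n−3) for n ≥ 3; the numerator fixes a_0 = 1, a_1 = 2, a_2 = 5.
Iterating: 1, 2, 5, 10, 21, 42, 85, 170, 341, so a_8 = 341.

341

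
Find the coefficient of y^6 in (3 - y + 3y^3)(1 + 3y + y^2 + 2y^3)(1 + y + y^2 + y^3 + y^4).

(3 - y + 3y^3) has coefficients 3,-1,0,3 for degrees 0…3.
(1 + 3y + y^2 + 2y^3) has coefficients 1,3,1,2,0,0,0 for degrees 0…6.
Finally multiplying by (1 + y + y^2 + y^3 + y^4), the product of all factors after the first has coefficients 1,4,5,7,7,6,3 for degrees 0…6.
[y^6] = 3·3 − 1·6 + 3·7 = 24.

24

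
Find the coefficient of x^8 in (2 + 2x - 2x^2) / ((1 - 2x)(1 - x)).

1278

The denominator gives the recurrence a_n = 3a_(n−1) − 2a_(n−2) for n ≥ 3; the numerator fixes a_0 = 2, a_1 = 8, a_2 = 18.
Iterating: 2, 8, 18, 38, 78, 158, 318, 638, 1278, so a_8 = 1278.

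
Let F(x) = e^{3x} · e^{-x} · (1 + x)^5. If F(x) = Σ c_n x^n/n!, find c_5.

5752

The EGF product rule gives c_5 = Σ_{k_1+k_2+k_3=5} C(5; k_1,k_2,k_3) · ∏ g_i(k_i), where e^{3x} gives (3)^k; e^{-x} gives (-1)^k; (1+x)^5 gives the falling factorial (5)_k.
g_1(k) for k = 0…5: 1, 3, 9, 27, 81, 243.
g_2(k) for k = 0…5: 1, -1, 1, -1, 1, -1.
g_3(k) for k = 0…5: 1, 5, 20, 60, 120, 120.
First combine the last two factors: h(k) = Σ_j C(k,j)·g_2(j)·g_3(k−j) for k = 0…5: 1, 4, 11, 14, -19, -56.
c_5 = Σ_k C(5,k)·g_1(k)·h(5−k) = 1·1·(-56) + 5·3·(-19) + 10·9·14 + 10·27·11 + 5·81·4 + 1·243·1 = −56 − 285 + 1260 + 2970 + 1620 + 243 = 5752.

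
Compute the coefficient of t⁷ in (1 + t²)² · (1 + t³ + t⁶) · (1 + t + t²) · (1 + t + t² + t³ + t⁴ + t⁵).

22

(1 + t²)² has coefficients 1,0,2,0,1 for degrees 0…4.
(1 + t³ + t⁶) has coefficients 1,0,0,1,0,0,1,0 for degrees 0…7.
Multiplying by (1 + t + t²) gives running coefficients 1,1,1,1,1,1,1,1 for degrees 0…7.
Finally multiplying by (1 + t + t² + t³ + t⁴ + t⁵), the product of all factors after the first has coefficients 1,2,3,4,5,6,6,6 for degrees 0…7.
[t⁷] = 1·6 + 2·6 + 1·4 = 22.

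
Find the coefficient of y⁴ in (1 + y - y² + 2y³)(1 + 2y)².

4

(1 + y - y² + 2y³) has coefficients 1,1,-1,2 for degrees 0…3.
(1 + 2y)² has coefficients 1,4,4,0,0 for degrees 0…4.
[y⁴] = 1·0 + 1·0 − 1·4 + 2·4 = 4.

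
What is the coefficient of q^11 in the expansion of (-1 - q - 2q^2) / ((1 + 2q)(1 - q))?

1364

The denominator gives the recurrence a_n = −a_(n−1) + 2a_(n−2) for n ≥ 3; the numerator fixes a_0 = -1, a_1 = 0, a_2 = -4.
Iterating: -1, 0, -4, 4, -12, 20, -44, 84, -172, 340, -684, 1364, so a_11 = 1364.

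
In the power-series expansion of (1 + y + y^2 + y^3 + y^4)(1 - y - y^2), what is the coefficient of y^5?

-2

(1 + y + y^2 + y^3 + y^4) has coefficients 1,1,1,1,1 for degrees 0…4.
(1 - y - y^2) has coefficients 1,-1,-1,0,0,0 for degrees 0…5.
[y^5] = 1·0 + 1·0 + 1·0 + 1·(-1) + 1·(-1) = -2.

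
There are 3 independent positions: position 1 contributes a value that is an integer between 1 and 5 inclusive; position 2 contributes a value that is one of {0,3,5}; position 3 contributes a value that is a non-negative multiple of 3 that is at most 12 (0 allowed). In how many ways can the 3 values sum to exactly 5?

The generating function for the choices is (x + x^2 + x^3 + x^4 + x^5)·(1 + x^3 + x^5)·(1 + x^3 + x^6 + x^9 + x^12); the count is [x^5].
(x + x^2 + x^3 + x^4 + x^5) has coefficients 0,1,1,1,1,1 for degrees 0…5.
(1 + x^3 + x^5) has coefficients 1,0,0,1,0,1 for degrees 0…5.
Finally multiplying by (1 + x^3 + x^6 + x^9 + x^12), the product of all factors after the first has coefficients 1,0,0,2,0,1 for degrees 0…5.
[x^5] = 1·0 + 1·2 + 1·0 + 1·0 + 1·1 = 3.

3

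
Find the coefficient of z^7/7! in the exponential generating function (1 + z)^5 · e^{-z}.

The EGF product rule gives c_7 = Σ_{k_1+k_2=7} C(7; k_1,k_2) · ∏ g_i(k_i), where (1+z)^5 gives the falling factorial (5)_k; e^{-z} gives (-1)^k.
g_1(k) for k = 0…7: 1, 5, 20, 60, 120, 120, 0, 0.
g_2(k) for k = 0…7: 1, -1, 1, -1, 1, -1, 1, -1.
c_7 = Σ_k C(7,k)·g_1(k)·g_2(7−k) = 1·1·(-1) + 7·5·1 + 21·20·(-1) + 35·60·1 + 35·120·(-1) + 21·120·1 = −1 + 35 − 420 + 2100 − 4200 + 2520 = 34.

34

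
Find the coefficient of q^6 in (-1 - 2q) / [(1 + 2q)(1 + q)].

The denominator gives the recurrence a_n = −3a_(n−1) − 2a_(n−2) for n ≥ 3; the numerator fixes a_0 = -1, a_1 = 1, a_2 = -1.
Iterating: -1, 1, -1, 1, -1, 1, -1, so a_6 = -1.

-1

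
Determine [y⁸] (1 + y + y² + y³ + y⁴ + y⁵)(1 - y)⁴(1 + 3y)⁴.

(1 + y + y² + y³ + y⁴ + y⁵) has coefficients 1,1,1,1,1,1 for degrees 0…5.
(1 - y)⁴ has coefficients 1,-4,6,-4,1,0,0,0,0 for degrees 0…8.
Finally multiplying by (1 + 3y)⁴, the product of all factors after the first has coefficients 1,8,12,-40,-74,120,108,-216,81 for degrees 0…8.
[y⁸] = 1·81 + 1·(-216) + 1·108 + 1·120 + 1·(-74) + 1·(-40) = -21.

-21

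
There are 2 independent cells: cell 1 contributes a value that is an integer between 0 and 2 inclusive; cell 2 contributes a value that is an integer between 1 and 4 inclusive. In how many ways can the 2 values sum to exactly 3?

The generating function for the choices is (1 + t + t^2)·(t + t^2 + t^3 + t^4); the count is [t^3].
(1 + t + t^2) has coefficients 1,1,1 for degrees 0…2.
(t + t^2 + t^3 + t^4) has coefficients 0,1,1,1 for degrees 0…3.
[t^3] = 1·1 + 1·1 + 1·1 = 3.

3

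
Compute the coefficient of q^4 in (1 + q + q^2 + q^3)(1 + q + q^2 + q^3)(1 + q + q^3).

9

(1 + q + q^2 + q^3) has coefficients 1,1,1,1 for degrees 0…3.
(1 + q + q^2 + q^3) has coefficients 1,1,1,1,0 for degrees 0…4.
Finally multiplying by (1 + q + q^3), the product of all factors after the first has coefficients 1,2,2,3,2 for degrees 0…4.
[q^4] = 1·2 + 1·3 + 1·2 + 1·2 = 9.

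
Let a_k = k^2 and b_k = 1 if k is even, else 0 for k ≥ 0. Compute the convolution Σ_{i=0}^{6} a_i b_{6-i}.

This is [x^6] in the product of the two ordinary generating functions.
Σ = 0·1 + 1·0 + 4·1 + 9·0 + 16·1 + 25·0 + 36·1 = 56.

56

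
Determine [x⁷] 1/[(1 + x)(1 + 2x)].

Partial fractions give a closed form: a_n = (-1)·(-1)^n + (2)·(-2)^n.
At n = 7: a_7 = -255.

-255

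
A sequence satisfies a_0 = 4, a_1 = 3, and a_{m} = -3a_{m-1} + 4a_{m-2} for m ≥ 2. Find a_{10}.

209719

The ordinary generating function has denominator 1 + 3x - 4x^2.
Iterating the recurrence: a_0,…,a_{10} = 4, 3, 7, -9, 55, -201, 823, -3273, 13111, -52425, 209719.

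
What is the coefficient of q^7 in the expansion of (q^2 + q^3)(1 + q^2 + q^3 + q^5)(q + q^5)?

2

(q^2 + q^3) has coefficients 0,0,1,1 for degrees 0…3.
(1 + q^2 + q^3 + q^5) has coefficients 1,0,1,1,0,1,0,0 for degrees 0…7.
Finally multiplying by (q + q^5), the product of all factors after the first has coefficients 0,1,0,1,1,1,1,1 for degrees 0…7.
[q^7] = 1·1 + 1·1 = 2.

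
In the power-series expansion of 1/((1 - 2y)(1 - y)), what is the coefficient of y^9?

1023

The denominator gives the recurrence a_n = 3a_(n−1) − 2a_(n−2) for n ≥ 2; the numerator fixes a_0 = 1, a_1 = 3.
Iterating: 1, 3, 7, 15, 31, 63, 127, 255, 511, 1023, so a_9 = 1023.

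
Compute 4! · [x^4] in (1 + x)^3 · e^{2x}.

The EGF product rule gives c_4 = Σ_{k_1+k_2=4} C(4; k_1,k_2) · ∏ g_i(k_i), where (1+x)^3 gives the falling factorial (3)_k; e^{2x} gives (2)^k.
g_1(k) for k = 0…4: 1, 3, 6, 6, 0.
g_2(k) for k = 0…4: 1, 2, 4, 8, 16.
c_4 = Σ_k C(4,k)·g_1(k)·g_2(4−k) = 1·1·16 + 4·3·8 + 6·6·4 + 4·6·2 = 16 + 96 + 144 + 48 = 304.

304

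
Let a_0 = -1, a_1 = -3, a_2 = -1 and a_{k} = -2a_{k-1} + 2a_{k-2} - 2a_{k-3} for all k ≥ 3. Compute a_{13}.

The ordinary generating function has denominator 1 + 2z - 2z^2 + 2z^3.
Iterating the recurrence: a_0,…,a_{13} = -1, -3, -1, -2, 8, -18, 56, -164, 476, -1392, 4064, -11864, 34640, -101136.

-101136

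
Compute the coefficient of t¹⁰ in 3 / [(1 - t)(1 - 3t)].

265719

Partial fractions give a closed form: a_n = (-3/2)·1^n + (9/2)·3^n.
At n = 10: a_10 = 265719.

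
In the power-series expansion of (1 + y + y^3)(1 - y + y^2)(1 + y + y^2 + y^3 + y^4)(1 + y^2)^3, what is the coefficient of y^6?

(1 + y + y^3) has coefficients 1,1,0,1 for degrees 0…3.
(1 - y + y^2) has coefficients 1,-1,1,0,0,0,0 for degrees 0…6.
Multiplying by (1 + y + y^2 + y^3 + y^4) gives running coefficients 1,0,1,1,1,0,1 for degrees 0…6.
Finally multiplying by (1 + y^2)^3, the product of all factors after the first has coefficients 1,0,4,1,7,3,8 for degrees 0…6.
[y^6] = 1·8 + 1·3 + 1·1 = 12.

12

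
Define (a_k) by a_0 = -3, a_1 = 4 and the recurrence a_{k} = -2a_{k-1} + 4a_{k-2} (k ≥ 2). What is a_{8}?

The ordinary generating function has denominator 1 + 2t - 4t^2.
Iterating the recurrence: a_0,…,a_{8} = -3, 4, -20, 56, -192, 608, -1984, 6400, -20736.

-20736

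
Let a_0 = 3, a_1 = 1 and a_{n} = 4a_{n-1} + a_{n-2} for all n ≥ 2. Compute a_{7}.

9349

The ordinary generating function has denominator 1 - 4q - q^2.
Iterating the recurrence: a_0,…,a_{7} = 3, 1, 7, 29, 123, 521, 2207, 9349.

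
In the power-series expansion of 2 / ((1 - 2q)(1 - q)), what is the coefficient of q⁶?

Partial fractions give a closed form: a_n = (4)·2^n + (-2)·1^n.
At n = 6: a_6 = 254.

254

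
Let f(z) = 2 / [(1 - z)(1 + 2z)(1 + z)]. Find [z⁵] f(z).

-84

Partial fractions give a closed form: a_n = (1/3)·1^n + (8/3)·(-2)^n + (-1)·(-1)^n.
At n = 5: a_5 = -84.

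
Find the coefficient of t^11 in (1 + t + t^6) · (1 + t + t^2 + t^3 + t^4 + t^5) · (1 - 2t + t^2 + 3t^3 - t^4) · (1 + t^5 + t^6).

(1 + t + t^6) has coefficients 1,1,0,0,0,0,1 for degrees 0…6.
(1 + t + t^2 + t^3 + t^4 + t^5) has coefficients 1,1,1,1,1,1,0,0,0,0,0,0 for degrees 0…11.
Multiplying by (1 - 2t + t^2 + 3t^3 - t^4) gives running coefficients 1,-1,0,3,2,2,1,3,2,-1,0,0 for degrees 0…11.
Finally multiplying by (1 + t^5 + t^6), the product of all factors after the first has coefficients 1,-1,0,3,2,3,1,2,5,4,4,3 for degrees 0…11.
[t^11] = 1·3 + 1·4 + 1·3 = 10.

10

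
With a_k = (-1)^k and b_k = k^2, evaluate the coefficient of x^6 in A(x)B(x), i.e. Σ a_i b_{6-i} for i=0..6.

21

This is [x^6] in the product of the two ordinary generating functions.
Σ = 1·36 − 1·25 + 1·16 − 1·9 + 1·4 − 1·1 + 1·0 = 21.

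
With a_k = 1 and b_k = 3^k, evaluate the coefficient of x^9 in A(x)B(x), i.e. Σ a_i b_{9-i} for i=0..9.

Write out a_i and b_{9-i} for i = 0,…,9 and sum the products.
Σ = 1·19683 + 1·6561 + 1·2187 + 1·729 + 1·243 + 1·81 + 1·27 + 1·9 + 1·3 + 1·1 = 29524.

29524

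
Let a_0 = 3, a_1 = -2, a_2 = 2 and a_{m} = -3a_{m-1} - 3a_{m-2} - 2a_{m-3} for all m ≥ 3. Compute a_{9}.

-510

The ordinary generating function has denominator 1 + 3x + 3x^2 + 2x^3.
Iterating the recurrence: a_0,…,a_{9} = 3, -2, 2, -6, 16, -34, 66, -128, 254, -510.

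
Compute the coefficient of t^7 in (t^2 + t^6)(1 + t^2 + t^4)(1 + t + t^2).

2

(t^2 + t^6) has coefficients 0,0,1,0,0,0,1 for degrees 0…6.
(1 + t^2 + t^4) has coefficients 1,0,1,0,1,0,0,0 for degrees 0…7.
Finally multiplying by (1 + t + t^2), the product of all factors after the first has coefficients 1,1,2,1,2,1,1,0 for degrees 0…7.
[t^7] = 1·1 + 1·1 = 2.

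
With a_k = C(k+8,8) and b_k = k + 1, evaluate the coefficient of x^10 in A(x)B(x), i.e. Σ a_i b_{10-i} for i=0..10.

184756

The convolution is the t^10 coefficient of A(t)B(t).
Σ = 1·11 + 9·10 + 45·9 + 165·8 + 495·7 + 1287·6 + 3003·5 + 6435·4 + 12870·3 + 24310·2 + 43758·1 = 184756.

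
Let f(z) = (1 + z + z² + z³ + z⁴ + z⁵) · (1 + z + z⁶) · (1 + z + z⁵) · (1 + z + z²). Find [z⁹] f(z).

13

(1 + z + z² + z³ + z⁴ + z⁵) has coefficients 1,1,1,1,1,1 for degrees 0…5.
(1 + z + z⁶) has coefficients 1,1,0,0,0,0,1,0,0,0 for degrees 0…9.
Multiplying by (1 + z + z⁵) gives running coefficients 1,2,1,0,0,1,2,1,0,0 for degrees 0…9.
Finally multiplying by (1 + z + z²), the product of all factors after the first has coefficients 1,3,4,3,1,1,3,4,3,1 for degrees 0…9.
[z⁹] = 1·1 + 1·3 + 1·4 + 1·3 + 1·1 + 1·1 = 13.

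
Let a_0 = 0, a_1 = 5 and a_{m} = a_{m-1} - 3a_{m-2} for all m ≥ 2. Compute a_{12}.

800

The ordinary generating function has denominator 1 - z + 3z^2.
Iterating the recurrence: a_0,…,a_{12} = 0, 5, 5, -10, -25, 5, 80, 65, -175, -370, 155, 1265, 800.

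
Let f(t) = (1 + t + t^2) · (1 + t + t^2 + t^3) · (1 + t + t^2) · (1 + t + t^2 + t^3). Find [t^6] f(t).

25

(1 + t + t^2) has coefficients 1,1,1 for degrees 0…2.
(1 + t + t^2 + t^3) has coefficients 1,1,1,1,0,0,0 for degrees 0…6.
Multiplying by (1 + t + t^2) gives running coefficients 1,2,3,3,2,1,0 for degrees 0…6.
Finally multiplying by (1 + t + t^2 + t^3), the product of all factors after the first has coefficients 1,3,6,9,10,9,6 for degrees 0…6.
[t^6] = 1·6 + 1·9 + 1·10 = 25.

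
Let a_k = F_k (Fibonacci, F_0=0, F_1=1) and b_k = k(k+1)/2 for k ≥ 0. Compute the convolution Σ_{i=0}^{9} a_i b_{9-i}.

309

The convolution is the t^9 coefficient of A(t)B(t).
Σ = 0·45 + 1·36 + 1·28 + 2·21 + 3·15 + 5·10 + 8·6 + 13·3 + 21·1 + 34·0 = 309.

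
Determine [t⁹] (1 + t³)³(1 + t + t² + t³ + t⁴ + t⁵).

4

(1 + t³)³ has coefficients 1,0,0,3,0,0,3,0,0,1 for degrees 0…9.
(1 + t + t² + t³ + t⁴ + t⁵) has coefficients 1,1,1,1,1,1,0,0,0,0 for degrees 0…9.
[t⁹] = 1·0 + 3·0 + 3·1 + 1·1 = 4.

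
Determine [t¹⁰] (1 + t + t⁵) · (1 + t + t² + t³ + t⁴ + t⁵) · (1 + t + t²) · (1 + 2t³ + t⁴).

22

(1 + t + t⁵) has coefficients 1,1,0,0,0,1 for degrees 0…5.
(1 + t + t² + t³ + t⁴ + t⁵) has coefficients 1,1,1,1,1,1,0,0,0,0,0 for degrees 0…10.
Multiplying by (1 + t + t²) gives running coefficients 1,2,3,3,3,3,2,1,0,0,0 for degrees 0…10.
Finally multiplying by (1 + 2t³ + t⁴), the product of all factors after the first has coefficients 1,2,3,5,8,11,11,10,9,7,4 for degrees 0…10.
[t¹⁰] = 1·4 + 1·7 + 1·11 = 22.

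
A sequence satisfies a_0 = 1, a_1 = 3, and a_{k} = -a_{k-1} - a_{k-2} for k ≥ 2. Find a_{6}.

1

The ordinary generating function has denominator 1 + z + z^2.
Iterating the recurrence: a_0,…,a_{6} = 1, 3, -4, 1, 3, -4, 1.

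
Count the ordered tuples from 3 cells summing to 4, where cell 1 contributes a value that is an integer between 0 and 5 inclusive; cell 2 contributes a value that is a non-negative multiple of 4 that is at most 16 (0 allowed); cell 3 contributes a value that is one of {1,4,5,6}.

2

The generating function for the choices is (1 + z + z^2 + z^3 + z^4 + z^5)·(1 + z^4 + z^8 + z^12 + z^16)·(z + z^4 + z^5 + z^6); the count is [z^4].
(1 + z + z^2 + z^3 + z^4 + z^5) has coefficients 1,1,1,1,1 for degrees 0…4.
(1 + z^4 + z^8 + z^12 + z^16) has coefficients 1,0,0,0,1 for degrees 0…4.
Finally multiplying by (z + z^4 + z^5 + z^6), the product of all factors after the first has coefficients 0,1,0,0,1 for degrees 0…4.
[z^4] = 1·1 + 1·0 + 1·0 + 1·1 + 1·0 = 2.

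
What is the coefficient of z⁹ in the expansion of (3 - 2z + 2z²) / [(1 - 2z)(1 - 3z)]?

148343

The denominator gives the recurrence a_n = 5a_(n−1) − 6a_(n−2) for n ≥ 3; the numerator fixes a_0 = 3, a_1 = 13, a_2 = 49.
Iterating: 3, 13, 49, 167, 541, 1703, 5269, 16127, 49021, 148343, so a_9 = 148343.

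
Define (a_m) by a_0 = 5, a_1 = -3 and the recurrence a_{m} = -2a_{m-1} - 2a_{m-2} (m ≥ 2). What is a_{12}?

The ordinary generating function has denominator 1 + 2y + 2y^2.
Iterating the recurrence: a_0,…,a_{12} = 5, -3, -4, 14, -20, 12, 16, -56, 80, -48, -64, 224, -320.

-320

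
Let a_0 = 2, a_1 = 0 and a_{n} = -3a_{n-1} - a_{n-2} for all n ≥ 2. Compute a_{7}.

288

The ordinary generating function has denominator 1 + 3z + z^2.
Iterating the recurrence: a_0,…,a_{7} = 2, 0, -2, 6, -16, 42, -110, 288.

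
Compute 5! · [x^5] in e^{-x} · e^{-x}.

-32

The EGF product rule gives c_5 = Σ_{k_1+k_2=5} C(5; k_1,k_2) · ∏ g_i(k_i), where e^{-x} gives (-1)^k; e^{-x} gives (-1)^k.
g_1(k) for k = 0…5: 1, -1, 1, -1, 1, -1.
g_2(k) for k = 0…5: 1, -1, 1, -1, 1, -1.
c_5 = Σ_k C(5,k)·g_1(k)·g_2(5−k) = 1·1·(-1) + 5·(-1)·1 + 10·1·(-1) + 10·(-1)·1 + 5·1·(-1) + 1·(-1)·1 = −1 − 5 − 10 − 10 − 5 − 1 = -32.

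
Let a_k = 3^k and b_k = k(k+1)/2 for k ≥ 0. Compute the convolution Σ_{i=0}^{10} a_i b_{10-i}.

66394

This is [x^10] in the product of the two ordinary generating functions.
Σ = 1·55 + 3·45 + 9·36 + 27·28 + 81·21 + 243·15 + 729·10 + 2187·6 + 6561·3 + 19683·1 + 59049·0 = 66394.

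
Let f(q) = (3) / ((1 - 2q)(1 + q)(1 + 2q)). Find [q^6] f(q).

Partial fractions give a closed form: a_n = (1)·2^n + (-1)·(-1)^n + (3)·(-2)^n.
At n = 6: a_6 = 255.

255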